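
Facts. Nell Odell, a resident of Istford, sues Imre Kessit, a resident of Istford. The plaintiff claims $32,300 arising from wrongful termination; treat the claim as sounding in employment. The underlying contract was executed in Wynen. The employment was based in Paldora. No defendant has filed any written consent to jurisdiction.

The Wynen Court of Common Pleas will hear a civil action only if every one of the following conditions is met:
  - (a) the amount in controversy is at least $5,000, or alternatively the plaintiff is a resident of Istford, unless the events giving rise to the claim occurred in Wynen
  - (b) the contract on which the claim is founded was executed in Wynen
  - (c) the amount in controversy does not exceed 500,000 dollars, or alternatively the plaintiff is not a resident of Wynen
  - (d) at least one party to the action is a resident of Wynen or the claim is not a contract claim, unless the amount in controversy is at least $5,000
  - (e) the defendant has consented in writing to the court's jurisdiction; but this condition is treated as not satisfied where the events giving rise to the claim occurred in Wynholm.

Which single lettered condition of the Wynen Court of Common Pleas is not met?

(e)

The Wynen Court of Common Pleas:
  (a) The amount in controversy is 32,300 dollars, which meets the USD 5,000 floor, so one alternative holds. Condition met.
  (b) The contract was executed in Wynen. Met.
  (c) The amount in controversy is $32,300, within the $500,000 ceiling, so this disjunct is met. Satisfied.
  (d) The claim is an employment claim, not a contract claim, so this disjunct is met. Satisfied.
  (e) No such written consent has been filed. Not met.
Only condition (e) fails.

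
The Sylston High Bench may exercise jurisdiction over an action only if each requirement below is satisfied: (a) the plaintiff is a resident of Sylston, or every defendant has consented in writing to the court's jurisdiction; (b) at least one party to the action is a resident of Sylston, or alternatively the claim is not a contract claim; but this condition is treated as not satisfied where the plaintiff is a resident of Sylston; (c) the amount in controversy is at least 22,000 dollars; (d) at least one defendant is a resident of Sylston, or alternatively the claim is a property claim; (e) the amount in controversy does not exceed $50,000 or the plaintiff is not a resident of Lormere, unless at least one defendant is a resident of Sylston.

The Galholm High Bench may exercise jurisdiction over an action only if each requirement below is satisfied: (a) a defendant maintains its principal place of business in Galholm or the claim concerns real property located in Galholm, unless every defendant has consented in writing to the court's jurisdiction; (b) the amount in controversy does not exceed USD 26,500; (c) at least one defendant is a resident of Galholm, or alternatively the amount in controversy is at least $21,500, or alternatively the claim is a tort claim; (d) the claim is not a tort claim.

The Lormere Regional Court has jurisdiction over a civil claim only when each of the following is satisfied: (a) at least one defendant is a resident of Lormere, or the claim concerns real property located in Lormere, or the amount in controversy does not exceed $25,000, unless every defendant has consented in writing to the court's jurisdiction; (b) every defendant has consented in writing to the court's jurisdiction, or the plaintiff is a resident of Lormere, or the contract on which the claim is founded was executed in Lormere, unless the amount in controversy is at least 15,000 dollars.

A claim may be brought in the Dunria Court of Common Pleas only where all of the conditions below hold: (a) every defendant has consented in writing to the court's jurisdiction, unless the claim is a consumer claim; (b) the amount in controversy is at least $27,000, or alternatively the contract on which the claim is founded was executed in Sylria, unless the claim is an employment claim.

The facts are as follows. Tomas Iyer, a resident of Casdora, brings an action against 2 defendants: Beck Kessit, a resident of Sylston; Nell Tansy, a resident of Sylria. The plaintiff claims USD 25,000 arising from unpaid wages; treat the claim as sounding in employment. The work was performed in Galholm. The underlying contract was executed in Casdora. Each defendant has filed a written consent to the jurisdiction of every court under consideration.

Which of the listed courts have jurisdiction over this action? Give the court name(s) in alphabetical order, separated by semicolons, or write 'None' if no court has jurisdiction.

The Sylston High Bench:
  (a) Every defendant has filed written consent, which satisfies one of the alternatives. Met.
  (b) Beck Kessit resides in Sylston — that alternative is enough. The exception is not triggered, since the plaintiff resides in Casdora, not Sylston. Satisfied.
  (c) The amount in controversy is 25,000 dollars, which meets the USD 22,000 floor. Satisfied.
  (d) Beck Kessit resides in Sylston, so this disjunct is met. Satisfied.
  (e) The amount in controversy is $25,000, within the $50,000 ceiling, which satisfies one of the alternatives. Satisfied.
  → Jurisdiction lies.
The Galholm High Bench:
  (a) No defendant is a corporation; the claim does not concern real property — none of the alternatives is met. But every defendant has filed written consent, and the 'unless' clause therefore excuses the requirement. Met.
  (b) The amount in controversy is 25,000 dollars, within the 26,500 dollars ceiling. Met.
  (c) The amount in controversy is $25,000, which meets the 21,500 dollars floor, so one alternative holds. Met.
  (d) The claim is an employment claim, not a tort claim. Satisfied.
  → Jurisdiction lies.
The Lormere Regional Court:
  (a) The amount in controversy is $25,000, within the 25,000 dollars ceiling, which satisfies one of the alternatives. Condition met.
  (b) Every defendant has filed written consent, so one alternative holds. Satisfied.
  → The court has jurisdiction.
The Dunria Court of Common Pleas:
  (a) Every defendant has filed written consent. Met.
  (b) The amount in controversy is USD 25,000, below the USD 27,000 floor; the contract was executed in Casdora, not Sylria — none of the alternatives is met. But the claim is an employment claim, and the 'unless' clause therefore excuses the requirement. Satisfied.
  → The court has jurisdiction.

the Dunria Court of Common Pleas; the Galholm High Bench; the Lormere Regional Court; the Sylston High Bench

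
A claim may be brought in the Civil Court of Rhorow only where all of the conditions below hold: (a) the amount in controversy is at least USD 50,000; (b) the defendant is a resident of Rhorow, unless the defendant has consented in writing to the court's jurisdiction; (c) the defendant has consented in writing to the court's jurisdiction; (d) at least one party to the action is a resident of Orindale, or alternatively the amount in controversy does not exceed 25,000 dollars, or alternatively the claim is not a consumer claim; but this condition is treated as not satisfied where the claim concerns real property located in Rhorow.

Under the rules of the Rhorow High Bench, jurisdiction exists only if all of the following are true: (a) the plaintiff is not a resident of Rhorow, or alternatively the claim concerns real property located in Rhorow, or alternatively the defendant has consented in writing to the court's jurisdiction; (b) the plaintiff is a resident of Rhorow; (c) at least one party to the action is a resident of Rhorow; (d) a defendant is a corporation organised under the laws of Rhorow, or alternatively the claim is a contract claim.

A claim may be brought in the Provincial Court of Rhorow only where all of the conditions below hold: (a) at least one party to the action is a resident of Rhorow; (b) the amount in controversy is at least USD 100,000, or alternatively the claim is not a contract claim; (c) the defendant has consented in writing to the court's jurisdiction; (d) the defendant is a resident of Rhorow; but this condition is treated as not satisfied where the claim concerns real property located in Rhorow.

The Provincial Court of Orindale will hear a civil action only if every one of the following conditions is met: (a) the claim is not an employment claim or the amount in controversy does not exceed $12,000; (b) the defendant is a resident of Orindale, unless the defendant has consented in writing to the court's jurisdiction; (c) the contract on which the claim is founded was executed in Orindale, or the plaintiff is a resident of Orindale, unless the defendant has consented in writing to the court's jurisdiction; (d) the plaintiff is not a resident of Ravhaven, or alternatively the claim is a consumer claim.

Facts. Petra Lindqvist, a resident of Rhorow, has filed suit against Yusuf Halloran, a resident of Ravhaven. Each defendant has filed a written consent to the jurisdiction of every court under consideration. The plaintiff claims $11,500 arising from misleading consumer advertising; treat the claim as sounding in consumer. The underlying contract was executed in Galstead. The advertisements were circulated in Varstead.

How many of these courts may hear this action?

1

The Civil Court of Rhorow:
  (a) The amount in controversy is 11,500 dollars, below the $50,000 floor. Not satisfied.
  (b) The defendant resides in Ravhaven, not Rhorow. However, every defendant has filed written consent, so the 'unless' proviso supplies this condition. Condition met.
  (c) Every defendant has filed written consent. Satisfied.
  (d) The amount in controversy is USD 11,500, within the $25,000 ceiling, so one alternative holds. The exception is not triggered, since the claim does not concern real property. Condition met.
  → At least one condition fails; no jurisdiction.
The Rhorow High Bench:
  (a) Every defendant has filed written consent, so one alternative holds. Met.
  (b) The plaintiff resides in Rhorow. Met.
  (c) Petra Lindqvist resides in Rhorow. Met.
  (d) No defendant is a corporation; the claim is a consumer claim, not a contract claim — none of the alternatives is met. Fails.
  → No jurisdiction.
The Provincial Court of Rhorow:
  (a) Petra Lindqvist resides in Rhorow. Met.
  (b) The claim is a consumer claim, not a contract claim, which satisfies one of the alternatives. Satisfied.
  (c) Every defendant has filed written consent. Met.
  (d) The defendant resides in Ravhaven, not Rhorow. Not met.
  → The court lacks jurisdiction.
The Provincial Court of Orindale:
  (a) The claim is a consumer claim, not an employment claim, so this disjunct is met. Met.
  (b) The defendant resides in Ravhaven, not Orindale. However, every defendant has filed written consent, so the 'unless' proviso supplies this condition. Satisfied.
  (c) The contract was executed in Galstead, not Orindale; the plaintiff resides in Rhorow, not Orindale — no alternative holds. The proviso rescues it, though: every defendant has filed written consent. Met.
  (d) The plaintiff resides in Rhorow, which is not Ravhaven, so this disjunct is met. Satisfied.
  → The court has jurisdiction.
Courts with jurisdiction: the Provincial Court of Orindale — 1 in total.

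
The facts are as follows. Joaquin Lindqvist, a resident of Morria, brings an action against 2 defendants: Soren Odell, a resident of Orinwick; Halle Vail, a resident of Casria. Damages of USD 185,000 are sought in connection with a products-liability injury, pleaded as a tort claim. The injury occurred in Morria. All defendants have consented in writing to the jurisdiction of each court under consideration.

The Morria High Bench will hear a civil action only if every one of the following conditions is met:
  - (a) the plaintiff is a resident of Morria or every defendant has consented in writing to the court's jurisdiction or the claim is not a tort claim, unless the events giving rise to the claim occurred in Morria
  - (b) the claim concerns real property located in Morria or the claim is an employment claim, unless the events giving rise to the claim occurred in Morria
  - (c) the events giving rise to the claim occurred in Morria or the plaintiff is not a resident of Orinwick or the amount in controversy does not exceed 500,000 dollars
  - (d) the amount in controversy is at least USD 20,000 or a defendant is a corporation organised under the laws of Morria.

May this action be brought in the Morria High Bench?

Yes

The Morria High Bench:
  (a) The plaintiff resides in Morria — that alternative is enough. Condition met.
  (b) The claim does not concern real property; the claim is a tort claim, not an employment claim — none of the alternatives is met. However, the operative events occurred in Morria, so the 'unless' proviso supplies this condition. Met.
  (c) The operative events occurred in Morria, so this disjunct is met. Condition met.
  (d) The amount in controversy is $185,000, which meets the USD 20,000 floor, which satisfies one of the alternatives. Satisfied.
  → All conditions met; jurisdiction exists.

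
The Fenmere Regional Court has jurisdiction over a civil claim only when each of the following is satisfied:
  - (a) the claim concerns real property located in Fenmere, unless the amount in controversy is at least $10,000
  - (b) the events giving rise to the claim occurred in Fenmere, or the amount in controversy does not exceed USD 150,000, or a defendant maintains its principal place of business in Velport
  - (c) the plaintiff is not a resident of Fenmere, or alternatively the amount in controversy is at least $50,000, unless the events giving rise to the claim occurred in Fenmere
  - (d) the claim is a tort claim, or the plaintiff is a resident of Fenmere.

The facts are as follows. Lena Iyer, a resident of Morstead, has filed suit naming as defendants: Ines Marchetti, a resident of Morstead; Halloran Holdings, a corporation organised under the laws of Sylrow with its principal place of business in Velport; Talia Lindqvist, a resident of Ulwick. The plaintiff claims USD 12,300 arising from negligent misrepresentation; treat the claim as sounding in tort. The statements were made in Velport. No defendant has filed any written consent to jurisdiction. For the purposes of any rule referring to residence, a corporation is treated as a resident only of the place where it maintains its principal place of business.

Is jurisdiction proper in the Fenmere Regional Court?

The Fenmere Regional Court:
  (a) The claim does not concern real property. But the amount in controversy is USD 12,300, which meets the $10,000 floor, and the 'unless' clause therefore excuses the requirement. Satisfied.
  (b) The amount in controversy is 12,300 dollars, within the 150,000 dollars ceiling, so one alternative holds. Met.
  (c) The plaintiff resides in Morstead, which is not Fenmere, which satisfies one of the alternatives. Condition met.
  (d) The claim is a tort claim — that alternative is enough. Satisfied.
  → The court has jurisdiction.

Yes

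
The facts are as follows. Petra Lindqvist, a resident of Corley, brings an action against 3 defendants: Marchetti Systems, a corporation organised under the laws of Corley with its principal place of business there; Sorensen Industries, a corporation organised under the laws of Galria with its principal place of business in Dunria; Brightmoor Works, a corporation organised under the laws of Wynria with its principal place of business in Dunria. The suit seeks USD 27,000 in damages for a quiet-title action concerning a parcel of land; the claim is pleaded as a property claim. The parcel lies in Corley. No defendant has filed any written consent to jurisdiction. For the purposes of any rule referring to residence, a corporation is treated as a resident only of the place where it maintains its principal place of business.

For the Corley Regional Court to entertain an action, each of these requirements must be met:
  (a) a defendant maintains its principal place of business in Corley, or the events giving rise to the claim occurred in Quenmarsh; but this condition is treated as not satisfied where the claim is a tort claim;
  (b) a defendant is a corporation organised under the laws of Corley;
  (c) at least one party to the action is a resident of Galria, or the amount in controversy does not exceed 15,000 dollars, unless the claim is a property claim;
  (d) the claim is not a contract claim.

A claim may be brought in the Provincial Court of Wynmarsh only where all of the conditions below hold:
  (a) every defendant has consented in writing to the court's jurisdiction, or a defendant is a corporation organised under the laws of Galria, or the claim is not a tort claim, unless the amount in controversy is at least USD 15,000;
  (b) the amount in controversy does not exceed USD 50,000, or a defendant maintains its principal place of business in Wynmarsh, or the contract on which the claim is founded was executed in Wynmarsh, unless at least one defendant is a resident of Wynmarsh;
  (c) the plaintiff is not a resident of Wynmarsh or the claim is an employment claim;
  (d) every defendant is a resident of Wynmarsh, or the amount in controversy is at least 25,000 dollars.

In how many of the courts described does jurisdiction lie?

The Corley Regional Court:
  (a) Marchetti Systems has its principal place of business in Corley, so this disjunct is met. The carve-out does not apply: the claim is a property claim, not a tort claim. Satisfied.
  (b) Marchetti Systems is organised under the laws of Corley. Satisfied.
  (c) No party resides in Galria; the amount in controversy is USD 27,000, above the USD 15,000 ceiling — every alternative fails. The proviso rescues it, though: the claim is a property claim. Condition met.
  (d) The claim is a property claim, not a contract claim. Condition met.
  → All conditions met; jurisdiction exists.
The Provincial Court of Wynmarsh:
  (a) Sorensen Industries is organised under the laws of Galria, so one alternative holds. Met.
  (b) The amount in controversy is USD 27,000, within the 50,000 dollars ceiling, so one alternative holds. Condition met.
  (c) The plaintiff resides in Corley, which is not Wynmarsh, which satisfies one of the alternatives. Condition met.
  (d) The amount in controversy is USD 27,000, which meets the USD 25,000 floor, so one alternative holds. Satisfied.
  → All conditions met; jurisdiction exists.
Courts with jurisdiction: the Corley Regional Court, the Provincial Court of Wynmarsh — 2 in total.

2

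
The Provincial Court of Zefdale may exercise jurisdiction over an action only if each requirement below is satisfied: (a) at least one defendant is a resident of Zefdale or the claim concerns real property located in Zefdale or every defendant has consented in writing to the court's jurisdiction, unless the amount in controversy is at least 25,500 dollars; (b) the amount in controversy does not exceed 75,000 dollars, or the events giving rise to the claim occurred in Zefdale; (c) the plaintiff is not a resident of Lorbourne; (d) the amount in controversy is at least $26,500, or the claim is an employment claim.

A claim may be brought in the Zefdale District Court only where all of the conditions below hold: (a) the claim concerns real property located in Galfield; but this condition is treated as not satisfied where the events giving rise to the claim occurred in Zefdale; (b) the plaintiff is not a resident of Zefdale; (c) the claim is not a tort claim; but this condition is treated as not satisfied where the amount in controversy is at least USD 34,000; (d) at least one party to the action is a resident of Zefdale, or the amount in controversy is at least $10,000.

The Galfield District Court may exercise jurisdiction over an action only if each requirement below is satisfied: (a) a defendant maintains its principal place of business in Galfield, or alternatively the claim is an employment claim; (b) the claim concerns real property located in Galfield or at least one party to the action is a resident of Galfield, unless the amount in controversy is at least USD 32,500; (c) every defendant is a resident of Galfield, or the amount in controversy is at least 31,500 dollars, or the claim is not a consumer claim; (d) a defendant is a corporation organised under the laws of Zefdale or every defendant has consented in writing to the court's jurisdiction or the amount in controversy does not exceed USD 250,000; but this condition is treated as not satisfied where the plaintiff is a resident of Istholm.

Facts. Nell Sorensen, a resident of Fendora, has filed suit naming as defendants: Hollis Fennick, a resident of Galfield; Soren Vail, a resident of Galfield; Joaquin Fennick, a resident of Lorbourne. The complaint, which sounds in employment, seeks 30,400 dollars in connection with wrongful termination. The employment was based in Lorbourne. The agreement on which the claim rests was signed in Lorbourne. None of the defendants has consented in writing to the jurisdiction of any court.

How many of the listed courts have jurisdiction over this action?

The Provincial Court of Zefdale:
  (a) No defendant resides in Zefdale (they reside in Galfield, Galfield, Lorbourne); the claim does not concern real property; no such written consent has been filed — every alternative fails. The proviso rescues it, though: the amount in controversy is USD 30,400, which meets the USD 25,500 floor. Satisfied.
  (b) The amount in controversy is USD 30,400, within the USD 75,000 ceiling, so this disjunct is met. Condition met.
  (c) The plaintiff resides in Fendora, which is not Lorbourne. Condition met.
  (d) The amount in controversy is USD 30,400, which meets the 26,500 dollars floor — that alternative is enough. Satisfied.
  → All conditions met; jurisdiction exists.
The Zefdale District Court:
  (a) The claim does not concern real property. Not met.
  (b) The plaintiff resides in Fendora, which is not Zefdale. Met.
  (c) The claim is an employment claim, not a tort claim. And the carve-out is inapplicable — the amount in controversy is USD 30,400, below the USD 34,000 floor. Met.
  (d) The amount in controversy is $30,400, which meets the 10,000 dollars floor — that alternative is enough. Satisfied.
  → Not every requirement is met — no jurisdiction.
The Galfield District Court:
  (a) The claim is an employment claim, which satisfies one of the alternatives. Satisfied.
  (b) Hollis Fennick resides in Galfield, so this disjunct is met. Met.
  (c) The claim is an employment claim, not a consumer claim, so one alternative holds. Satisfied.
  (d) The amount in controversy is $30,400, within the USD 250,000 ceiling, so this disjunct is met. And the carve-out is inapplicable — the plaintiff resides in Fendora, not Istholm. Met.
  → The court has jurisdiction.
Courts with jurisdiction: the Provincial Court of Zefdale, the Galfield District Court — 2 in total.

2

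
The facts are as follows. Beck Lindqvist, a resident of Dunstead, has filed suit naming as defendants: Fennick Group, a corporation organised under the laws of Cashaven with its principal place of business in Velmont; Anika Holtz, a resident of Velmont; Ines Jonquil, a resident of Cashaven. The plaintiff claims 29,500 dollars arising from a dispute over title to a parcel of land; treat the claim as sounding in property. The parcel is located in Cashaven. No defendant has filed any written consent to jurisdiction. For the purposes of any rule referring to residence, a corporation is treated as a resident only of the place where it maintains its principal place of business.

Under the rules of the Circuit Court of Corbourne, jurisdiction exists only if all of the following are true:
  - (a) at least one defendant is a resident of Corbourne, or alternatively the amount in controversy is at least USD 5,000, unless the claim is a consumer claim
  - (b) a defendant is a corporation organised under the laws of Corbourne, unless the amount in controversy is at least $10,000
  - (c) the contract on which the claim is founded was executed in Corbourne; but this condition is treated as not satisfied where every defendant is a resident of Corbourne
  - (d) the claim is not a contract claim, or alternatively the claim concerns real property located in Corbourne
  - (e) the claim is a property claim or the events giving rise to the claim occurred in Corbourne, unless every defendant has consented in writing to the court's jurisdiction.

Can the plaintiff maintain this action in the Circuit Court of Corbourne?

No

The Circuit Court of Corbourne:
  (a) The amount in controversy is USD 29,500, which meets the USD 5,000 floor, which satisfies one of the alternatives. Met.
  (b) The corporate defendant(s) are organised in Cashaven, not Corbourne. However, the amount in controversy is USD 29,500, which meets the 10,000 dollars floor, so the 'unless' proviso supplies this condition. Satisfied.
  (c) No contract (and hence no place of execution) is alleged. Not satisfied.
  (d) The claim is a property claim, not a contract claim, so this disjunct is met. Satisfied.
  (e) The claim is a property claim, which satisfies one of the alternatives. Satisfied.
  → No jurisdiction.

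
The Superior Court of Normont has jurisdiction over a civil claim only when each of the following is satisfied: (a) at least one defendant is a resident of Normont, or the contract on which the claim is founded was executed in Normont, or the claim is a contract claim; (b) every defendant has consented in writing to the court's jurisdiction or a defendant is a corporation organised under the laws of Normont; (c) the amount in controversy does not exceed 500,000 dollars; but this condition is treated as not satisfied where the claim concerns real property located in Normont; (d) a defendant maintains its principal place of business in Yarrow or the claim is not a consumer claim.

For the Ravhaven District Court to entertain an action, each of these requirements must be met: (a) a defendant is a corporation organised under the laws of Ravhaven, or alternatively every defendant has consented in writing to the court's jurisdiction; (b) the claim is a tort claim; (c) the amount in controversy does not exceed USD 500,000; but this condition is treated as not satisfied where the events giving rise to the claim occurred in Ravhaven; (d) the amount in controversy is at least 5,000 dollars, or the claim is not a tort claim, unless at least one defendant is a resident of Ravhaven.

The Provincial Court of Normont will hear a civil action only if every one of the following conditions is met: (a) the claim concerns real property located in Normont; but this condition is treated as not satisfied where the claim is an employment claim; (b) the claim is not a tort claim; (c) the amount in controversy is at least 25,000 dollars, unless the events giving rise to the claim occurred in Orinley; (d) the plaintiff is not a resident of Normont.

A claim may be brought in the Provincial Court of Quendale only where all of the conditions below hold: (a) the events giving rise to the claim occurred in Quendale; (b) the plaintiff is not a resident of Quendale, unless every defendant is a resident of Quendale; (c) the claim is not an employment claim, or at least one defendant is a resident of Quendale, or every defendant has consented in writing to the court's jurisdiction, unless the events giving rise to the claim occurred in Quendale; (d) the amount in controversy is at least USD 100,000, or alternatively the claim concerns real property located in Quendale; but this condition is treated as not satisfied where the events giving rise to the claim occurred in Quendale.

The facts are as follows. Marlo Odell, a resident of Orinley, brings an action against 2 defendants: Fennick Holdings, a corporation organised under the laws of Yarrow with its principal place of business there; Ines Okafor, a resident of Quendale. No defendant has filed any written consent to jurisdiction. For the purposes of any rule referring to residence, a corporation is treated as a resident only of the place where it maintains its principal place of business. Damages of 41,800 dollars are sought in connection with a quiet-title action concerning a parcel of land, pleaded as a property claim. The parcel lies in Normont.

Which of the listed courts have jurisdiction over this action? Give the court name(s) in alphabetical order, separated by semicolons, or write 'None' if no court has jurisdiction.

the Provincial Court of Normont

The Superior Court of Normont:
  (a) No defendant resides in Normont (they reside in Yarrow, Quendale); no contract (and hence no place of execution) is alleged; the claim is a property claim, not a contract claim — every alternative fails. Condition not met.
  (b) No such written consent has been filed; the corporate defendant(s) are organised in Yarrow, not Normont — no alternative holds. Fails.
  (c) The amount in controversy is $41,800, within the USD 500,000 ceiling. However, the property lies in Normont, which falls within the stated exception and so defeats the condition. Fails.
  (d) Fennick Holdings has its principal place of business in Yarrow, so this disjunct is met. Satisfied.
  → The court lacks jurisdiction.
The Ravhaven District Court:
  (a) The corporate defendant(s) are organised in Yarrow, not Ravhaven; no such written consent has been filed — every alternative fails. Not met.
  (b) The claim is a property claim, not a tort claim. Fails.
  (c) The amount in controversy is 41,800 dollars, within the USD 500,000 ceiling. And the carve-out is inapplicable — the operative events occurred in Normont, not Ravhaven. Met.
  (d) The amount in controversy is USD 41,800, which meets the USD 5,000 floor, so one alternative holds. Condition met.
  → Not every requirement is met — no jurisdiction.
The Provincial Court of Normont:
  (a) The property lies in Normont. And the carve-out is inapplicable — the claim is a property claim, not an employment claim. Condition met.
  (b) The claim is a property claim, not a tort claim. Met.
  (c) The amount in controversy is $41,800, which meets the 25,000 dollars floor. Met.
  (d) The plaintiff resides in Orinley, which is not Normont. Condition met.
  → Jurisdiction lies.
The Provincial Court of Quendale:
  (a) The operative events occurred in Normont, not Quendale. Not met.
  (b) The plaintiff resides in Orinley, which is not Quendale. Condition met.
  (c) The claim is a property claim, not an employment claim — that alternative is enough. Met.
  (d) The amount in controversy is USD 41,800, below the USD 100,000 floor; the property lies in Normont, not Quendale — no alternative holds. Fails.
  → The court lacks jurisdiction.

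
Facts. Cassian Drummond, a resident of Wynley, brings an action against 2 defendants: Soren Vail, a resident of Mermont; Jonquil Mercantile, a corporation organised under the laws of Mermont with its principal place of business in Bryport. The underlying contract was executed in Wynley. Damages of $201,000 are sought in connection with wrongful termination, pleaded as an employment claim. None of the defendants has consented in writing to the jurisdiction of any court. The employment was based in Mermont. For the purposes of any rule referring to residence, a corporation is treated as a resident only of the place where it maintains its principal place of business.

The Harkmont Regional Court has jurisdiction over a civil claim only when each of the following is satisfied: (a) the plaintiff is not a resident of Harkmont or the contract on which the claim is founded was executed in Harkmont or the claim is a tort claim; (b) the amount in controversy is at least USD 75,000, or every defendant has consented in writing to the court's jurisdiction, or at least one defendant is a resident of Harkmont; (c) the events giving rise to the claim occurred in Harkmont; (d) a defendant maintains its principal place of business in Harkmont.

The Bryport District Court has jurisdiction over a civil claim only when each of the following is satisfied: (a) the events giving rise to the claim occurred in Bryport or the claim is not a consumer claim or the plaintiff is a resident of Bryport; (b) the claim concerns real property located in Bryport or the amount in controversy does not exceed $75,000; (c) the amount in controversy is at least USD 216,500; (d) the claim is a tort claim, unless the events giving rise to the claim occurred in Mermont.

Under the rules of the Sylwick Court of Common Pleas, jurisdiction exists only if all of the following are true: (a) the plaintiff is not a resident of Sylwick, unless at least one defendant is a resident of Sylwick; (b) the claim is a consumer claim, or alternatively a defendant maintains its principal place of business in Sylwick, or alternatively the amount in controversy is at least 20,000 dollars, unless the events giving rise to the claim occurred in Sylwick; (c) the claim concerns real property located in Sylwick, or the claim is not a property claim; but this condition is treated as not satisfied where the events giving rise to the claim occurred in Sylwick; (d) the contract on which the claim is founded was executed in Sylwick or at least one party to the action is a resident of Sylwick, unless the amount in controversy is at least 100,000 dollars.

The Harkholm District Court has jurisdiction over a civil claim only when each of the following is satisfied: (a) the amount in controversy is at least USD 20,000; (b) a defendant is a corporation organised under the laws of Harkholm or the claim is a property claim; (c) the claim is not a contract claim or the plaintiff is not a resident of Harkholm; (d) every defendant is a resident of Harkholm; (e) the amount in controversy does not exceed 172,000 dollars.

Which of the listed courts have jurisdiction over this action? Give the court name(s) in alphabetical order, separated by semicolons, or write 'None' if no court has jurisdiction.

The Harkmont Regional Court:
  (a) The plaintiff resides in Wynley, which is not Harkmont, which satisfies one of the alternatives. Met.
  (b) The amount in controversy is 201,000 dollars, which meets the $75,000 floor, so one alternative holds. Met.
  (c) The operative events occurred in Mermont, not Harkmont. Condition not met.
  (d) The corporate defendant(s) have their principal place of business in Bryport, not Harkmont. Not satisfied.
  → The court lacks jurisdiction.
The Bryport District Court:
  (a) The claim is an employment claim, not a consumer claim — that alternative is enough. Satisfied.
  (b) The claim does not concern real property; the amount in controversy is USD 201,000, above the USD 75,000 ceiling — every alternative fails. Condition not met.
  (c) The amount in controversy is USD 201,000, below the USD 216,500 floor. Not met.
  (d) The claim is an employment claim, not a tort claim. But the operative events occurred in Mermont, and the 'unless' clause therefore excuses the requirement. Met.
  → At least one condition fails; no jurisdiction.
The Sylwick Court of Common Pleas:
  (a) The plaintiff resides in Wynley, which is not Sylwick. Met.
  (b) The amount in controversy is USD 201,000, which meets the 20,000 dollars floor, so this disjunct is met. Satisfied.
  (c) The claim is an employment claim, not a property claim, so this disjunct is met. The exception is not triggered, since the operative events occurred in Mermont, not Sylwick. Satisfied.
  (d) The contract was executed in Wynley, not Sylwick; no party resides in Sylwick — no alternative holds. The proviso rescues it, though: the amount in controversy is USD 201,000, which meets the 100,000 dollars floor. Satisfied.
  → The court has jurisdiction.
The Harkholm District Court:
  (a) The amount in controversy is USD 201,000, which meets the 20,000 dollars floor. Condition met.
  (b) The corporate defendant(s) are organised in Mermont, not Harkholm; the claim is an employment claim, not a property claim — no alternative holds. Not satisfied.
  (c) The claim is an employment claim, not a contract claim — that alternative is enough. Satisfied.
  (d) The defendants reside as follows — Soren Vail in Mermont, Jonquil Mercantile in Bryport — not all in Harkholm. Not satisfied.
  (e) The amount in controversy is $201,000, above the $172,000 ceiling. Not satisfied.
  → No jurisdiction.

the Sylwick Court of Common Pleas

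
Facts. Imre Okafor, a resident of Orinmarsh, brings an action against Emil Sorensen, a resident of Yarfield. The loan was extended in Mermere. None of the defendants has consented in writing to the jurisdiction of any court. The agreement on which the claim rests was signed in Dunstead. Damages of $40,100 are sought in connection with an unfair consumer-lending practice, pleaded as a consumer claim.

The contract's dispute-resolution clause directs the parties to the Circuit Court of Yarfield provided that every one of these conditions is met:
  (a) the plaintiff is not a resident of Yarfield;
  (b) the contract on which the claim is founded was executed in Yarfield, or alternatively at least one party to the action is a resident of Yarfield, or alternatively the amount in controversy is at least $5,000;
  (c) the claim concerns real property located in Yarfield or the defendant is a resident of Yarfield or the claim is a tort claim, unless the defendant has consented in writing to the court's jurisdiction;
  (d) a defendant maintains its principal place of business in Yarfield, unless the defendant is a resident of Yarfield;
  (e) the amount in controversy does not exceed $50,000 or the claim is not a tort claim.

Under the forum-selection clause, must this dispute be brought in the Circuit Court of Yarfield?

The Circuit Court of Yarfield:
  (a) The plaintiff resides in Orinmarsh, which is not Yarfield. Condition met.
  (b) Emil Sorensen resides in Yarfield, which satisfies one of the alternatives. Met.
  (c) The defendant resides in Yarfield, so one alternative holds. Condition met.
  (d) No defendant is a corporation. The proviso rescues it, though: the defendant resides in Yarfield. Satisfied.
  (e) The amount in controversy is USD 40,100, within the $50,000 ceiling, which satisfies one of the alternatives. Satisfied.
  → The clause applies.

Yes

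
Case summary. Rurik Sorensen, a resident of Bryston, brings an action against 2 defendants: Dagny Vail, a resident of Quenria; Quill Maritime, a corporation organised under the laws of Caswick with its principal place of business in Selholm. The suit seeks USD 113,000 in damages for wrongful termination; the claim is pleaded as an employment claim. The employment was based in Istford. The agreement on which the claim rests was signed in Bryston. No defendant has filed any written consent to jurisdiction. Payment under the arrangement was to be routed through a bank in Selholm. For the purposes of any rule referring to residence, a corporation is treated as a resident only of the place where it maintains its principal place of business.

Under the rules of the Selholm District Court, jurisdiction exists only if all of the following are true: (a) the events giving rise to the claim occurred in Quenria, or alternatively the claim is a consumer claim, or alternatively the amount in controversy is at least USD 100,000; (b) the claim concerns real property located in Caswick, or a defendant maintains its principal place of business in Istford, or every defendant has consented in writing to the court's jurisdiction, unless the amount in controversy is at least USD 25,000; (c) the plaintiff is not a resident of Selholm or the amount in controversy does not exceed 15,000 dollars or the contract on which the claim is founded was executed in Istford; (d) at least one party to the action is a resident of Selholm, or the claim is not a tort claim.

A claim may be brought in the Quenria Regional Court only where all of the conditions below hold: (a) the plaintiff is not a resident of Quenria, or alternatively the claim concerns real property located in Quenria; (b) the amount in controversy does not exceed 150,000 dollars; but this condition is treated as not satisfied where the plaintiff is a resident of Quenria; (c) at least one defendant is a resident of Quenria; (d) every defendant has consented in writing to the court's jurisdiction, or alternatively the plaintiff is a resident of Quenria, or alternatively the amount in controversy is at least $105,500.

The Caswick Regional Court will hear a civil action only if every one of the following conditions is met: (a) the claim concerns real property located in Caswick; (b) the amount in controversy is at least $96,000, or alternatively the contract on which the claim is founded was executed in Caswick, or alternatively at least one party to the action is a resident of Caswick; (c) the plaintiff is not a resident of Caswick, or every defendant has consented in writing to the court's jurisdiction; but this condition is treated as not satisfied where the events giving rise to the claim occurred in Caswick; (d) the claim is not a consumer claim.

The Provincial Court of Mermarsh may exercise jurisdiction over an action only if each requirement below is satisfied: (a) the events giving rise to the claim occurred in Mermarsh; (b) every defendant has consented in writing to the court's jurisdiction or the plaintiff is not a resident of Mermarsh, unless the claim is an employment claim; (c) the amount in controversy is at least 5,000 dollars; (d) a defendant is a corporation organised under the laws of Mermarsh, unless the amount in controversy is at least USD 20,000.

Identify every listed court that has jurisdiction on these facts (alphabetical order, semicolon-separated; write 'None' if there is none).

The Selholm District Court:
  (a) The amount in controversy is USD 113,000, which meets the $100,000 floor, which satisfies one of the alternatives. Satisfied.
  (b) The claim does not concern real property; the corporate defendant(s) have their principal place of business in Selholm, not Istford; no such written consent has been filed — no alternative holds. The proviso rescues it, though: the amount in controversy is $113,000, which meets the 25,000 dollars floor. Satisfied.
  (c) The plaintiff resides in Bryston, which is not Selholm, so this disjunct is met. Satisfied.
  (d) Quill Maritime resides in Selholm, so one alternative holds. Condition met.
  → Every requirement is satisfied — jurisdiction.
The Quenria Regional Court:
  (a) The plaintiff resides in Bryston, which is not Quenria, which satisfies one of the alternatives. Satisfied.
  (b) The amount in controversy is 113,000 dollars, within the USD 150,000 ceiling. The exception is not triggered, since the plaintiff resides in Bryston, not Quenria. Satisfied.
  (c) Dagny Vail resides in Quenria. Condition met.
  (d) The amount in controversy is $113,000, which meets the $105,500 floor — that alternative is enough. Satisfied.
  → All conditions met; jurisdiction exists.
The Caswick Regional Court:
  (a) The claim does not concern real property. Fails.
  (b) The amount in controversy is USD 113,000, which meets the USD 96,000 floor, so this disjunct is met. Satisfied.
  (c) The plaintiff resides in Bryston, which is not Caswick, so this disjunct is met. And the carve-out is inapplicable — the operative events occurred in Istford, not Caswick. Satisfied.
  (d) The claim is an employment claim, not a consumer claim. Satisfied.
  → Not every requirement is met — no jurisdiction.
The Provincial Court of Mermarsh:
  (a) The operative events occurred in Istford, not Mermarsh. Condition not met.
  (b) The plaintiff resides in Bryston, which is not Mermarsh, so one alternative holds. Satisfied.
  (c) The amount in controversy is USD 113,000, which meets the 5,000 dollars floor. Met.
  (d) The corporate defendant(s) are organised in Caswick, not Mermarsh. However, the amount in controversy is USD 113,000, which meets the USD 20,000 floor, so the 'unless' proviso supplies this condition. Met.
  → Not every requirement is met — no jurisdiction.

the Quenria Regional Court; the Selholm District Court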